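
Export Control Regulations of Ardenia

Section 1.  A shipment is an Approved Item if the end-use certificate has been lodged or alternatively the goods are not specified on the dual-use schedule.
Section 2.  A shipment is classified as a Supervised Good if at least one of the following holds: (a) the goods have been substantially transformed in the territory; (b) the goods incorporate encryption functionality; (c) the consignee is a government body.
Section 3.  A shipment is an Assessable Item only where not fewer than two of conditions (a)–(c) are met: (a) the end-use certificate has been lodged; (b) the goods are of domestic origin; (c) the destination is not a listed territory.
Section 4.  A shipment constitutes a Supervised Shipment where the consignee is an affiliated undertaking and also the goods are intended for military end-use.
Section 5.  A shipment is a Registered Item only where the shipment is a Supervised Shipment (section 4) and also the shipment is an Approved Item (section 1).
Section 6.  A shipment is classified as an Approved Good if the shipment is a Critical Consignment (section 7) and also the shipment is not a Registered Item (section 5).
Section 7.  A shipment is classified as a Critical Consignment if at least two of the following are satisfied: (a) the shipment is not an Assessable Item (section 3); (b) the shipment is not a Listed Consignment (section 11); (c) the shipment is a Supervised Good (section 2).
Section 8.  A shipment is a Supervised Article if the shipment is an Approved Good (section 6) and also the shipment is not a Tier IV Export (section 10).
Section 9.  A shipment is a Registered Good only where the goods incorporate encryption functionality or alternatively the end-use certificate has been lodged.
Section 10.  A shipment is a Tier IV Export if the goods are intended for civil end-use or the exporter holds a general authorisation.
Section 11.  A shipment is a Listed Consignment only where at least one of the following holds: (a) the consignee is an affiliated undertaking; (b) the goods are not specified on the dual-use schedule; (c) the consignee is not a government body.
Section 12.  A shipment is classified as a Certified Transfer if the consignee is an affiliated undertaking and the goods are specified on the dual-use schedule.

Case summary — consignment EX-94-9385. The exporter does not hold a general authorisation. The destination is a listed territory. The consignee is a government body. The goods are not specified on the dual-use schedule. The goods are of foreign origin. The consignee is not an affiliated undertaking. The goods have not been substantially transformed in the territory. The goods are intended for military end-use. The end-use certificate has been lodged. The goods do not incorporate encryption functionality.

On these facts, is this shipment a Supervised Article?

Yes

section 3 — Assessable Item: the end-use certificate has been lodged? yes; the goods are of domestic origin? no; the destination is not a listed territory? no — 1 of 3 hold (need ≥2) → not satisfied.
section 11 — Listed Consignment: [the consignee is an affiliated undertaking? no] OR [the goods are not specified on the dual-use schedule? yes] OR [the consignee is not a government body? no] → satisfied.
section 2 — Supervised Good: [the goods have been substantially transformed in the territory? no] OR [the goods incorporate encryption functionality? no] OR [the consignee is a government body? yes] → satisfied.
section 7 — Critical Consignment: not an Assessable Item (section 3)? yes; not a Listed Consignment (section 11)? no; Supervised Good (section 2)? yes — 2 of 3 hold (need ≥2) → satisfied.
section 4 — Supervised Shipment: [the consignee is an affiliated undertaking? no] AND [the goods are intended for military end-use? yes] → not satisfied.
section 1 — Approved Item: [the end-use certificate has been lodged? yes] OR [the goods are not specified on the dual-use schedule? yes] → satisfied.
section 5 — Registered Item: [Supervised Shipment (section 4)? no] AND [Approved Item (section 1)? yes] → not satisfied.
section 6 — Approved Good: [Critical Consignment (section 7)? yes] AND [not a Registered Item (section 5)? yes] → satisfied.
section 10 — Tier IV Export: [the goods are intended for civil end-use? no] OR [the exporter holds a general authorisation? no] → not satisfied.
section 8 — Supervised Article: [Approved Good (section 6)? yes] AND [not a Tier IV Export (section 10)? yes] → satisfied.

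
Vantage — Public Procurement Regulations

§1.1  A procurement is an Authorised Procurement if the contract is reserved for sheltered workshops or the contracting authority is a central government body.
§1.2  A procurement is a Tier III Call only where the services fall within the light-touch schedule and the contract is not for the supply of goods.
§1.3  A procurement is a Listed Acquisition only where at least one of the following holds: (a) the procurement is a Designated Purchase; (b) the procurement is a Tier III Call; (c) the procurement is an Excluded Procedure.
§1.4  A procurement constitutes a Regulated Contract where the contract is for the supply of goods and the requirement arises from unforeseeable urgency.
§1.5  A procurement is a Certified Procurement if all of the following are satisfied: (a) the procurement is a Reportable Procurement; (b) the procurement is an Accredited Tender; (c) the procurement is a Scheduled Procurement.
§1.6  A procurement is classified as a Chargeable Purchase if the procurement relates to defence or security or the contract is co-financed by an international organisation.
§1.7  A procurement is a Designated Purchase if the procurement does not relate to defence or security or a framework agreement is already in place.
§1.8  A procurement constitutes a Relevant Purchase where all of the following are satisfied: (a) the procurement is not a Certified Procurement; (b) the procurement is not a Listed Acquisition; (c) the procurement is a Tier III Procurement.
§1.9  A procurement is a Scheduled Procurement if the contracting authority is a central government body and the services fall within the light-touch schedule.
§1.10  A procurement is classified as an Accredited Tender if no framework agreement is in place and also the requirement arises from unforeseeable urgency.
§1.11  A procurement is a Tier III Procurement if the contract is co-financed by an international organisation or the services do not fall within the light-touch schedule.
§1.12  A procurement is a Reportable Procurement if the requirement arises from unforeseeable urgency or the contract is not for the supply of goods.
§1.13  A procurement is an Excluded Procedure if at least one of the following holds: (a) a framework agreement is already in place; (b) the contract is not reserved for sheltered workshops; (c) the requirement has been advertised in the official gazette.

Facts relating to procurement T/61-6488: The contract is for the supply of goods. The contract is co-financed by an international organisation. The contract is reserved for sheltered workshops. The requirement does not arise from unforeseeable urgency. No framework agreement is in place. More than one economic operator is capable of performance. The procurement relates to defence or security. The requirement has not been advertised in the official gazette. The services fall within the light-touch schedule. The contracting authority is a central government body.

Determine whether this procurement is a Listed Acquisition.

No

§1.7 — Designated Purchase: [the procurement does not relate to defence or security? no] OR [a framework agreement is already in place? no] → not satisfied.
§1.2 — Tier III Call: [the services fall within the light-touch schedule? yes] AND [the contract is not for the supply of goods? no] → not satisfied.
§1.13 — Excluded Procedure: [a framework agreement is already in place? no] OR [the contract is not reserved for sheltered workshops? no] OR [the requirement has been advertised in the official gazette? no] → not satisfied.
§1.3 — Listed Acquisition: [Designated Purchase (§1.7)? no] OR [Tier III Call (§1.2)? no] OR [Excluded Procedure (§1.13)? no] → not satisfied.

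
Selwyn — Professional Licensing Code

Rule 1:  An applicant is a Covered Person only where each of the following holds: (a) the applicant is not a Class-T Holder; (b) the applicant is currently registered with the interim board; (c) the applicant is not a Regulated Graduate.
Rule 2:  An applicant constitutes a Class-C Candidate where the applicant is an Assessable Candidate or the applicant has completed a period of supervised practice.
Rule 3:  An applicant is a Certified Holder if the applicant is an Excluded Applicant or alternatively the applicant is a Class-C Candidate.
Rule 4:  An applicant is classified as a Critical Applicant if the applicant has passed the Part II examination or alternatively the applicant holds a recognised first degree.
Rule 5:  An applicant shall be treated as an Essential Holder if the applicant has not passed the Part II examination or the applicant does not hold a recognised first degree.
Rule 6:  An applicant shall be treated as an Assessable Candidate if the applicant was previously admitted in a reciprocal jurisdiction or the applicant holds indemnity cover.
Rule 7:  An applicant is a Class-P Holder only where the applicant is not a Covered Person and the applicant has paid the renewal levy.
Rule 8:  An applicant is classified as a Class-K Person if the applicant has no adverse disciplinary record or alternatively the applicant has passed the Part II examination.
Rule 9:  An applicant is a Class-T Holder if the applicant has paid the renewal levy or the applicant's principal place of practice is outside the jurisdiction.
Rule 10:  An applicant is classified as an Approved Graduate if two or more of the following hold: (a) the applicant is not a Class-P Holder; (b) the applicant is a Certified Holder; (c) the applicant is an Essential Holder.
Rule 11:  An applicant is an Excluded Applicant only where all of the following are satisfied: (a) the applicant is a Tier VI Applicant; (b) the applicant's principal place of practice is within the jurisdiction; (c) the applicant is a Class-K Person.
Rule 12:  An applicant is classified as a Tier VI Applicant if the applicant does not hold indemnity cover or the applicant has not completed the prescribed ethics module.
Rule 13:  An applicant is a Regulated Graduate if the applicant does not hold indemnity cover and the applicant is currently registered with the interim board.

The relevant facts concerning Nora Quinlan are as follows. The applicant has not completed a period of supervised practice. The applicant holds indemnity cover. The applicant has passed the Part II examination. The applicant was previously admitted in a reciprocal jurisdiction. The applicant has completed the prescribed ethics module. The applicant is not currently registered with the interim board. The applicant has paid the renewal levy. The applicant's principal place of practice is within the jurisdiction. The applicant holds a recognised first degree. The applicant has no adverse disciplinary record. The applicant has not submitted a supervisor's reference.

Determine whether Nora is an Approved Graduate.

rule 9 — Class-T Holder: [the applicant has paid the renewal levy? yes] OR [the applicant's principal place of practice is outside the jurisdiction? no] → satisfied.
rule 13 — Regulated Graduate: [the applicant does not hold indemnity cover? no] AND [the applicant is currently registered with the interim board? no] → not satisfied.
rule 1 — Covered Person: [not a Class-T Holder (rule 9)? no] AND [the applicant is currently registered with the interim board? no] AND [not a Regulated Graduate (rule 13)? yes] → not satisfied.
rule 7 — Class-P Holder: [not a Covered Person (rule 1)? yes] AND [the applicant has paid the renewal levy? yes] → satisfied.
rule 12 — Tier VI Applicant: [the applicant does not hold indemnity cover? no] OR [the applicant has not completed the prescribed ethics module? no] → not satisfied.
rule 8 — Class-K Person: [the applicant has no adverse disciplinary record? yes] OR [the applicant has passed the Part II examination? yes] → satisfied.
rule 11 — Excluded Applicant: [Tier VI Applicant (rule 12)? no] AND [the applicant's principal place of practice is within the jurisdiction? yes] AND [Class-K Person (rule 8)? yes] → not satisfied.
rule 6 — Assessable Candidate: [the applicant was previously admitted in a reciprocal jurisdiction? yes] OR [the applicant holds indemnity cover? yes] → satisfied.
rule 2 — Class-C Candidate: [Assessable Candidate (rule 6)? yes] OR [the applicant has completed a period of supervised practice? no] → satisfied.
rule 3 — Certified Holder: [Excluded Applicant (rule 11)? no] OR [Class-C Candidate (rule 2)? yes] → satisfied.
rule 5 — Essential Holder: [the applicant has not passed the Part II examination? no] OR [the applicant does not hold a recognised first degree? no] → not satisfied.
rule 10 — Approved Graduate: not a Class-P Holder (rule 7)? no; Certified Holder (rule 3)? yes; Essential Holder (rule 5)? no — 1 of 3 hold (need ≥2) → not satisfied.

No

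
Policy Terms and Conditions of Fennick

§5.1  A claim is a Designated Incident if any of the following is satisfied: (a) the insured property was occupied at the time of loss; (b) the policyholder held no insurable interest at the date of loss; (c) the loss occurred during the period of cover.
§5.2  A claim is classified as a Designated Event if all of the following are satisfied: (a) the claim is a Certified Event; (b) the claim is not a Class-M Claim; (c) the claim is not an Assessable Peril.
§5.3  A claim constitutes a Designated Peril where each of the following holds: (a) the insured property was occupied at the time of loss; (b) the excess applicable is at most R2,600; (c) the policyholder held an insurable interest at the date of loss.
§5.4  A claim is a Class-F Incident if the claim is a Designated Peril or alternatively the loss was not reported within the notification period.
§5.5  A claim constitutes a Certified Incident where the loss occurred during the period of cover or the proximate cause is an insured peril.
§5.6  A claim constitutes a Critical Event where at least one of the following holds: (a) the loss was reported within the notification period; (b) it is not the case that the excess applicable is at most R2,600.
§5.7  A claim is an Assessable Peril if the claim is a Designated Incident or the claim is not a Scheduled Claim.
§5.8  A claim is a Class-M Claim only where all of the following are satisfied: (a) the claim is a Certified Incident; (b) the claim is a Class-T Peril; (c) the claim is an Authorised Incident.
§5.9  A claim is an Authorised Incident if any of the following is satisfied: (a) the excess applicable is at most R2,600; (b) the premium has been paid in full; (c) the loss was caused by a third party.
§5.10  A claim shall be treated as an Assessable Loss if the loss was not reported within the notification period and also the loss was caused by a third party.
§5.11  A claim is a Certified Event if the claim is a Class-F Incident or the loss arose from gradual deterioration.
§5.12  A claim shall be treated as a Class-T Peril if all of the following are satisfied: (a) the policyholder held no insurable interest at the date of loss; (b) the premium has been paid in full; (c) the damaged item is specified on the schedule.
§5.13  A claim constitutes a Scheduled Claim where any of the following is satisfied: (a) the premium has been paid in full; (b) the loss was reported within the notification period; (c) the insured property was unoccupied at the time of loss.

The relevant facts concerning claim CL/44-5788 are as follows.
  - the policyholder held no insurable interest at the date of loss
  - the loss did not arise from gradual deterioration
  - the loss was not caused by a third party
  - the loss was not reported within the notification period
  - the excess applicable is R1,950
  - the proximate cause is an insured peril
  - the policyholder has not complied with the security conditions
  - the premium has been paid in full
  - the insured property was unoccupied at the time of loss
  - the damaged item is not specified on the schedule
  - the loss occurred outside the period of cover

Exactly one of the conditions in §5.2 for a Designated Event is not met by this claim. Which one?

Under §5.3: the insured property was occupied at the time of loss? no; and excess applicable: R1,950 ≤ R2,600? yes; and the policyholder held an insurable interest at the date of loss? no. So the claim is not a Designated Peril.
Under §5.4: Designated Peril (§5.3)? no; or the loss was not reported within the notification period? yes. So the claim is a Class-F Incident.
Under §5.11: Class-F Incident (§5.4)? yes; or the loss arose from gradual deterioration? no. So the claim is a Certified Event.
Under §5.5: the loss occurred during the period of cover? no; or the proximate cause is an insured peril? yes. So the claim is a Certified Incident.
Under §5.12: the policyholder held no insurable interest at the date of loss? yes; and the premium has been paid in full? yes; and the damaged item is specified on the schedule? no. So the claim is not a Class-T Peril.
Under §5.9: excess applicable: R1,950 ≤ R2,600? yes; or the premium has been paid in full? yes; or the loss was caused by a third party? no. So the claim is an Authorised Incident.
Under §5.8: Certified Incident (§5.5)? yes; and Class-T Peril (§5.12)? no; and Authorised Incident (§5.9)? yes. So the claim is not a Class-M Claim.
Under §5.1: the insured property was occupied at the time of loss? no; or the policyholder held no insurable interest at the date of loss? yes; or the loss occurred during the period of cover? no. So the claim is a Designated Incident.
Under §5.13: the premium has been paid in full? yes; or the loss was reported within the notification period? no; or the insured property was unoccupied at the time of loss? yes. So the claim is a Scheduled Claim.
Under §5.7: Designated Incident (§5.1)? yes; or not a Scheduled Claim (§5.13)? no. So the claim is an Assessable Peril.
Under §5.2: Certified Event (§5.11)? yes; and not a Class-M Claim (§5.8)? yes; and not an Assessable Peril (§5.7)? no. So the claim is not a Designated Event.

Assessable Peril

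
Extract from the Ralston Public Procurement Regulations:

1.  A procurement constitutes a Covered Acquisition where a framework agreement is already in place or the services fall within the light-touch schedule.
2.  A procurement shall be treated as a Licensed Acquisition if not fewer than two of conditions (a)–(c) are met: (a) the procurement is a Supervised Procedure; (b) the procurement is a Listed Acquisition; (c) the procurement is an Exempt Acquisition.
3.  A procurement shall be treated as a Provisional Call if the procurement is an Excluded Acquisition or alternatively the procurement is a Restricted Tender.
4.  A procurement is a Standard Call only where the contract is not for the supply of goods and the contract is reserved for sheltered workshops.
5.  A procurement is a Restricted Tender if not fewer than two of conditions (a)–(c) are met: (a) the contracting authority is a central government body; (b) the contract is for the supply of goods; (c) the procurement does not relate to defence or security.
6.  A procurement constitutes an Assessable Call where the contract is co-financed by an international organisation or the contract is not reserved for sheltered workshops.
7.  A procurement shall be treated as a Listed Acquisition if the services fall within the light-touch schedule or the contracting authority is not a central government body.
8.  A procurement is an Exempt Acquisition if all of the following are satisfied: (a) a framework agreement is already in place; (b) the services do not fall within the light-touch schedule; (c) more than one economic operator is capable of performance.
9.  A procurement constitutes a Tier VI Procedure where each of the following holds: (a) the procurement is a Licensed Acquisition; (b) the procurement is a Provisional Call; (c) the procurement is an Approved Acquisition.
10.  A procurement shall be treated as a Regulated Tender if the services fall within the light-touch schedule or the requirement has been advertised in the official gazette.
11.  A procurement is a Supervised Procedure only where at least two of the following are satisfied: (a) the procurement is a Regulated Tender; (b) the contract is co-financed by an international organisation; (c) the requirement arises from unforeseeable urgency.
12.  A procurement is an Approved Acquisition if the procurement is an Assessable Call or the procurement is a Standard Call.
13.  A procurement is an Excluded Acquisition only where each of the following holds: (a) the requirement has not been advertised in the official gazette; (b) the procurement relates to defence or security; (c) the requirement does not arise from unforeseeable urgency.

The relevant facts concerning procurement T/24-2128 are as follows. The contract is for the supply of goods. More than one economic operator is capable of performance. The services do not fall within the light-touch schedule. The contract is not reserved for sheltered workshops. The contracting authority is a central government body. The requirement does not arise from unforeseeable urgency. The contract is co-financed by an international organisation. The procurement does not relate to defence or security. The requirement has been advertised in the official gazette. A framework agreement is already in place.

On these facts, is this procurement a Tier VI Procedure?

Yes

Under paragraph 10: the services fall within the light-touch schedule? no; or the requirement has been advertised in the official gazette? yes. So the procurement is a Regulated Tender.
Under paragraph 11: Regulated Tender (paragraph 10)? yes; the contract is co-financed by an international organisation? yes; the requirement arises from unforeseeable urgency? no — 2 of 3 hold (need ≥2) → satisfied.
Under paragraph 7: the services fall within the light-touch schedule? no; or the contracting authority is not a central government body? no. So the procurement is not a Listed Acquisition.
Under paragraph 8: a framework agreement is already in place? yes; and the services do not fall within the light-touch schedule? yes; and more than one economic operator is capable of performance? yes. So the procurement is an Exempt Acquisition.
Under paragraph 2: Supervised Procedure (paragraph 11)? yes; Listed Acquisition (paragraph 7)? no; Exempt Acquisition (paragraph 8)? yes — 2 of 3 hold (need ≥2) → satisfied.
Under paragraph 13: the requirement has not been advertised in the official gazette? no; and the procurement relates to defence or security? no; and the requirement does not arise from unforeseeable urgency? yes. So the procurement is not an Excluded Acquisition.
Under paragraph 5: the contracting authority is a central government body? yes; the contract is for the supply of goods? yes; the procurement does not relate to defence or security? yes — 3 of 3 hold (need ≥2) → satisfied.
Under paragraph 3: Excluded Acquisition (paragraph 13)? no; or Restricted Tender (paragraph 5)? yes. So the procurement is a Provisional Call.
Under paragraph 6: the contract is co-financed by an international organisation? yes; or the contract is not reserved for sheltered workshops? yes. So the procurement is an Assessable Call.
Under paragraph 4: the contract is not for the supply of goods? no; and the contract is reserved for sheltered workshops? no. So the procurement is not a Standard Call.
Under paragraph 12: Assessable Call (paragraph 6)? yes; or Standard Call (paragraph 4)? no. So the procurement is an Approved Acquisition.
Under paragraph 9: Licensed Acquisition (paragraph 2)? yes; and Provisional Call (paragraph 3)? yes; and Approved Acquisition (paragraph 12)? yes. So the procurement is a Tier VI Procedure.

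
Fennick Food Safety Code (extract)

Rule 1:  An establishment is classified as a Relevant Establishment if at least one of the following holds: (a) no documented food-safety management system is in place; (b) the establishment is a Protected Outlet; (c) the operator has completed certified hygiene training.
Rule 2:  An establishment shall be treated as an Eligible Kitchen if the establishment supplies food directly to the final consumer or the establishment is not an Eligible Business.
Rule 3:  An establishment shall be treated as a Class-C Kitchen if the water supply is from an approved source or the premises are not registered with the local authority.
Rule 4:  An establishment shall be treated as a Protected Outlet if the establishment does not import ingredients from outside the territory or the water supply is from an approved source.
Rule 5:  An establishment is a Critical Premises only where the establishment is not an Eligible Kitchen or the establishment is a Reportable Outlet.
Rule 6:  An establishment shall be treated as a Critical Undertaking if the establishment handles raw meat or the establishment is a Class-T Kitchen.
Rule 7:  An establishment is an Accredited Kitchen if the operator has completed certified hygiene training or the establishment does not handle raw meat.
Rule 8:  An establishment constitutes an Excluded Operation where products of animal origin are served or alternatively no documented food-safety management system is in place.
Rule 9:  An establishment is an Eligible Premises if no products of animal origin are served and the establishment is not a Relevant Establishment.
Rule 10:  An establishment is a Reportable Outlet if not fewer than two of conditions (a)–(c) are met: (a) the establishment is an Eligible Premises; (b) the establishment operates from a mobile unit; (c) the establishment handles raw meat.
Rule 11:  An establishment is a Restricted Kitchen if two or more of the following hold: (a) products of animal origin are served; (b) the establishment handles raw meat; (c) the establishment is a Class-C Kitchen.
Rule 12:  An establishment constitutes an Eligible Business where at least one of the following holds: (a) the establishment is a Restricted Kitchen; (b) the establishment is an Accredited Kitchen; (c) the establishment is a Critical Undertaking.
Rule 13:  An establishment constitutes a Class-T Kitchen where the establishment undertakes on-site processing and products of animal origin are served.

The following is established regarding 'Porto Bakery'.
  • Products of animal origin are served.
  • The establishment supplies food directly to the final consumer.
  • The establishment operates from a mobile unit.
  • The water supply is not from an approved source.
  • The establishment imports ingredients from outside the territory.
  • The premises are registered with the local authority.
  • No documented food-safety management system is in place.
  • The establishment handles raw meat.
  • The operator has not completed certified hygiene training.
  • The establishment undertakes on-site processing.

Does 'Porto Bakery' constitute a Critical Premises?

Under rule 3: the water supply is from an approved source? no; or the premises are not registered with the local authority? no. So the establishment is not a Class-C Kitchen.
Under rule 11: products of animal origin are served? yes; the establishment handles raw meat? yes; Class-C Kitchen (rule 3)? no — 2 of 3 hold (need ≥2) → satisfied.
Under rule 7: the operator has completed certified hygiene training? no; or the establishment does not handle raw meat? no. So the establishment is not an Accredited Kitchen.
Under rule 13: the establishment undertakes on-site processing? yes; and products of animal origin are served? yes. So the establishment is a Class-T Kitchen.
Under rule 6: the establishment handles raw meat? yes; or Class-T Kitchen (rule 13)? yes. So the establishment is a Critical Undertaking.
Under rule 12: Restricted Kitchen (rule 11)? yes; or Accredited Kitchen (rule 7)? no; or Critical Undertaking (rule 6)? yes. So the establishment is an Eligible Business.
Under rule 2: the establishment supplies food directly to the final consumer? yes; or not an Eligible Business (rule 12)? no. So the establishment is an Eligible Kitchen.
Under rule 4: the establishment does not import ingredients from outside the territory? no; or the water supply is from an approved source? no. So the establishment is not a Protected Outlet.
Under rule 1: no documented food-safety management system is in place? yes; or Protected Outlet (rule 4)? no; or the operator has completed certified hygiene training? no. So the establishment is a Relevant Establishment.
Under rule 9: no products of animal origin are served? no; and not a Relevant Establishment (rule 1)? no. So the establishment is not an Eligible Premises.
Under rule 10: Eligible Premises (rule 9)? no; the establishment operates from a mobile unit? yes; the establishment handles raw meat? yes — 2 of 3 hold (need ≥2) → satisfied.
Under rule 5: not an Eligible Kitchen (rule 2)? no; or Reportable Outlet (rule 10)? yes. So the establishment is a Critical Premises.

Yes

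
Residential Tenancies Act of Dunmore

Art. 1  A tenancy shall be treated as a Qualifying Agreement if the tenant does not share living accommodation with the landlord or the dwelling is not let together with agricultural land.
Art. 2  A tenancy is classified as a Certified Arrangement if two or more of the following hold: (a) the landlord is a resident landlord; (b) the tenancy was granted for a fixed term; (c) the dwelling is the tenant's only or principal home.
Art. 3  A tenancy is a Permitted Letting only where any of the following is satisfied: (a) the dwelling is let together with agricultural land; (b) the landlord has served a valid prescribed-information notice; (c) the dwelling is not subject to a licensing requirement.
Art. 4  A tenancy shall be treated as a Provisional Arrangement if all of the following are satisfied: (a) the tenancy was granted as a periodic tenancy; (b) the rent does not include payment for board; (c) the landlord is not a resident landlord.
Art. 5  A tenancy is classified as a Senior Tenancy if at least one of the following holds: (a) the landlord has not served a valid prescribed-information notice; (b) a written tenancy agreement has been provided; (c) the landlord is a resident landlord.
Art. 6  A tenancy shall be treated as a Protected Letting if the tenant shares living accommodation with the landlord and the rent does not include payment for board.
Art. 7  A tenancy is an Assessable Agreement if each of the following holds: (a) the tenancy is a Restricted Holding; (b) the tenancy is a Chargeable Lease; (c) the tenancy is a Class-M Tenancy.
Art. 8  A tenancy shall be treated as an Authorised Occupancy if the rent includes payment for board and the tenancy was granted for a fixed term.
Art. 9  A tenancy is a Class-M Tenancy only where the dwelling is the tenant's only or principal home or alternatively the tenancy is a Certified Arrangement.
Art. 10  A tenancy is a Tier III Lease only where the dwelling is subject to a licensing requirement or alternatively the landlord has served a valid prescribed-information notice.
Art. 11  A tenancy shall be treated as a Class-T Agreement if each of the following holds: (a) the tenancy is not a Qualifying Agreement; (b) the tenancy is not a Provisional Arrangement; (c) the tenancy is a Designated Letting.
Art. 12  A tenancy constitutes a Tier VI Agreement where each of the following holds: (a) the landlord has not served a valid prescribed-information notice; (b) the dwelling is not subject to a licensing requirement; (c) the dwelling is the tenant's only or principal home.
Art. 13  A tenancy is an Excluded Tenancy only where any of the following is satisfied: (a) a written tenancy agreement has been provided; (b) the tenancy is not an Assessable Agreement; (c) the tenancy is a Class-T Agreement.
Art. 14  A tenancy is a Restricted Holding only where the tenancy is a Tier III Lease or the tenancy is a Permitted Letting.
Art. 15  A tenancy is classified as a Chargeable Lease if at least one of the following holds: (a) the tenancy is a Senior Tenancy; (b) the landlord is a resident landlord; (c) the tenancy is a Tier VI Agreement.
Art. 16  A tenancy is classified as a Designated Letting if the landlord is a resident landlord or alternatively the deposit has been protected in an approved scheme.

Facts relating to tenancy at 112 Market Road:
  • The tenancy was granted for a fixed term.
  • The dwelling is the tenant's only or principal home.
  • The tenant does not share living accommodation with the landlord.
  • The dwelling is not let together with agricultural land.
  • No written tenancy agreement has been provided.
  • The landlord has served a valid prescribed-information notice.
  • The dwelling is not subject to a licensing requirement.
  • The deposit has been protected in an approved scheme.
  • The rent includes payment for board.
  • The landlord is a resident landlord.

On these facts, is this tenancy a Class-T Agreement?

No

article 1 — Qualifying Agreement: [the tenant does not share living accommodation with the landlord? yes] OR [the dwelling is not let together with agricultural land? yes] → satisfied.
article 4 — Provisional Arrangement: [the tenancy was granted as a periodic tenancy? no] AND [the rent does not include payment for board? no] AND [the landlord is not a resident landlord? no] → not satisfied.
article 16 — Designated Letting: [the landlord is a resident landlord? yes] OR [the deposit has been protected in an approved scheme? yes] → satisfied.
article 11 — Class-T Agreement: [not a Qualifying Agreement (article 1)? no] AND [not a Provisional Arrangement (article 4)? yes] AND [Designated Letting (article 16)? yes] → not satisfied.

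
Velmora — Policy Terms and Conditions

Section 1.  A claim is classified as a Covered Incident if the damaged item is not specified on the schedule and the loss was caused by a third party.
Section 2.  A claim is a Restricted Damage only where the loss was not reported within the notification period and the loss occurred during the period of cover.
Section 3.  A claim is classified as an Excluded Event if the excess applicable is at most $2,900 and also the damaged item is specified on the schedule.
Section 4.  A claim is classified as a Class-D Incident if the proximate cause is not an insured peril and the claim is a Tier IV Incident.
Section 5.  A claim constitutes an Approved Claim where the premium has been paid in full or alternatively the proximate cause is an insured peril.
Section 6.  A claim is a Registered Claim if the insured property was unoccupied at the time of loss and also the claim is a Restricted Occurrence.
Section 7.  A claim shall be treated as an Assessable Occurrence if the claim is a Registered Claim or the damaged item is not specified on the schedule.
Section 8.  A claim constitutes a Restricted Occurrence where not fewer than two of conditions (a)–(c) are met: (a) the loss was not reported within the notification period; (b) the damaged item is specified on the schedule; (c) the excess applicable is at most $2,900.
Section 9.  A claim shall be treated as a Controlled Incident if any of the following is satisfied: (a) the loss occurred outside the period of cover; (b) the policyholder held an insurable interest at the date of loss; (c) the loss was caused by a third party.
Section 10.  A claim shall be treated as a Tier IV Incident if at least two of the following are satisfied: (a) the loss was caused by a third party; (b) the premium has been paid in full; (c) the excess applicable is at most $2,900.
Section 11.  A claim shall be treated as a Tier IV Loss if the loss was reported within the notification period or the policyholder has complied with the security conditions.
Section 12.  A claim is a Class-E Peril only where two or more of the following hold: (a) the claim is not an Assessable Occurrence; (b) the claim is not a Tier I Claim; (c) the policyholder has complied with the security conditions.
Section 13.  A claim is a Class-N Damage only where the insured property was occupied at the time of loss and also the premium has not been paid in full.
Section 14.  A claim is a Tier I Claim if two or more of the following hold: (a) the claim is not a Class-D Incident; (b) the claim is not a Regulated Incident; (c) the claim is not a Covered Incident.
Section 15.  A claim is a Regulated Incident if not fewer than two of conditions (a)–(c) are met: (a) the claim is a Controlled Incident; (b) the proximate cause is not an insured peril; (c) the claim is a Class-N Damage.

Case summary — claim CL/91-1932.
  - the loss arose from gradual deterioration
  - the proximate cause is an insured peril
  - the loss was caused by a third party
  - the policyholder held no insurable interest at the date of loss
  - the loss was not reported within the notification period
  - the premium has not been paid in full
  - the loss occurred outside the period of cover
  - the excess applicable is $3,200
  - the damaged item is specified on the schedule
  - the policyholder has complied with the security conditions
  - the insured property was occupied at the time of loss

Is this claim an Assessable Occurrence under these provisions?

section 8 — Restricted Occurrence: the loss was not reported within the notification period? yes; the damaged item is specified on the schedule? yes; excess applicable: $3,200 ≤ $2,900? no — 2 of 3 hold (need ≥2) → satisfied.
section 6 — Registered Claim: [the insured property was unoccupied at the time of loss? no] AND [Restricted Occurrence (section 8)? yes] → not satisfied.
section 7 — Assessable Occurrence: [Registered Claim (section 6)? no] OR [the damaged item is not specified on the schedule? no] → not satisfied.

No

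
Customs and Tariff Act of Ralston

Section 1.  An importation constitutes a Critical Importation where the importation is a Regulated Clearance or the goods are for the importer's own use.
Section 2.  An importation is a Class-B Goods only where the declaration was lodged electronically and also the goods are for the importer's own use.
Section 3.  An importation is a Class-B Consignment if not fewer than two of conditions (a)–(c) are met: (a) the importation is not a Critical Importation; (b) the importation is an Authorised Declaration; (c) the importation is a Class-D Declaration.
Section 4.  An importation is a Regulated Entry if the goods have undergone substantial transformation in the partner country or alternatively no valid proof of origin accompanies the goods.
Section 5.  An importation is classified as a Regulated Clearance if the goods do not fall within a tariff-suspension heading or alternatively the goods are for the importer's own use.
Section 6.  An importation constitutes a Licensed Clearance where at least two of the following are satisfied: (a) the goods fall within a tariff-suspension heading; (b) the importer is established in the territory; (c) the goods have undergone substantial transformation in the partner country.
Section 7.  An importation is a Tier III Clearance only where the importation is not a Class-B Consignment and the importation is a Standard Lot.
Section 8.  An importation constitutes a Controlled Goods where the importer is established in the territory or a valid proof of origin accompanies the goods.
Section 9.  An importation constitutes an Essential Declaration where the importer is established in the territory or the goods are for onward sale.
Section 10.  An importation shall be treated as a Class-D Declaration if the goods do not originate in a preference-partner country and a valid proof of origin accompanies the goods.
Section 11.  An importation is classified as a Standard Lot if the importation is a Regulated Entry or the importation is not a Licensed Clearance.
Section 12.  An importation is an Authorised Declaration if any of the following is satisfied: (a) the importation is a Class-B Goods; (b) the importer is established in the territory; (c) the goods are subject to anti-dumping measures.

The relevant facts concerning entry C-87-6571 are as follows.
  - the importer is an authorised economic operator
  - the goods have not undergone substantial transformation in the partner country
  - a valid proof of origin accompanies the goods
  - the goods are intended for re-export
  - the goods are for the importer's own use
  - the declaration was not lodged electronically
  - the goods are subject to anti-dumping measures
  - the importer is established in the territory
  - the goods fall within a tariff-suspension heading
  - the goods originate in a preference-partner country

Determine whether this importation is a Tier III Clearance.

No

section 5 — Regulated Clearance: [the goods do not fall within a tariff-suspension heading? no] OR [the goods are for the importer's own use? yes] → satisfied.
section 1 — Critical Importation: [Regulated Clearance (section 5)? yes] OR [the goods are for the importer's own use? yes] → satisfied.
section 2 — Class-B Goods: [the declaration was lodged electronically? no] AND [the goods are for the importer's own use? yes] → not satisfied.
section 12 — Authorised Declaration: [Class-B Goods (section 2)? no] OR [the importer is established in the territory? yes] OR [the goods are subject to anti-dumping measures? yes] → satisfied.
section 10 — Class-D Declaration: [the goods do not originate in a preference-partner country? no] AND [a valid proof of origin accompanies the goods? yes] → not satisfied.
section 3 — Class-B Consignment: not a Critical Importation (section 1)? no; Authorised Declaration (section 12)? yes; Class-D Declaration (section 10)? no — 1 of 3 hold (need ≥2) → not satisfied.
section 4 — Regulated Entry: [the goods have undergone substantial transformation in the partner country? no] OR [no valid proof of origin accompanies the goods? no] → not satisfied.
section 6 — Licensed Clearance: the goods fall within a tariff-suspension heading? yes; the importer is established in the territory? yes; the goods have undergone substantial transformation in the partner country? no — 2 of 3 hold (need ≥2) → satisfied.
section 11 — Standard Lot: [Regulated Entry (section 4)? no] OR [not a Licensed Clearance (section 6)? no] → not satisfied.
section 7 — Tier III Clearance: [not a Class-B Consignment (section 3)? yes] AND [Standard Lot (section 11)? no] → not satisfied.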